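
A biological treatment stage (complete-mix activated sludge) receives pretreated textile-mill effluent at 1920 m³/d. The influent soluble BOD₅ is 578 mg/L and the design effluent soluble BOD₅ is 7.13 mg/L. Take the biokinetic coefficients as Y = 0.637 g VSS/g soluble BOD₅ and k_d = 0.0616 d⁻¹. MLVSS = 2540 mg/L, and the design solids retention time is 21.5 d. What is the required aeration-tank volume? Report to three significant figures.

Rearranging the biomass balance for a CMAS with decay, V = Y·Q·ΔS·θ_c / [X·(1+k_d θ_c)] = 0.637 × 1920 × (578 − 7.13) × 21.5 / [2540 × (1 + 0.0616 × 21.5)] = 1.5×10^7 / 5904 = 2543 m³.

V ≈ 2540 m³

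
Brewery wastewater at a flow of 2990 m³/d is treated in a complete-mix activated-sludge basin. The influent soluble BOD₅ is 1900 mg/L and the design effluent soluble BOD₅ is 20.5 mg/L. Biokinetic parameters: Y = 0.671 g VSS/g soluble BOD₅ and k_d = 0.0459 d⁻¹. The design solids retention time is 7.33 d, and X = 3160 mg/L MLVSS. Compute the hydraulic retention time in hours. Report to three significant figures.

Rearranging the biomass balance for a CMAS with decay, V = Y·Q·ΔS·θ_c / [X·(1+k_d θ_c)] = 0.671 × 2990 × (1900 − 20.5) × 7.33 / [3160 × (1 + 0.0459 × 7.33)] = 2.76×10^7 / 4223 = 6545 m³.
Hydraulic retention time τ = V/Q = 6545 / 2990 = 2.189 d = 52.53 h.

τ ≈ 52.5 h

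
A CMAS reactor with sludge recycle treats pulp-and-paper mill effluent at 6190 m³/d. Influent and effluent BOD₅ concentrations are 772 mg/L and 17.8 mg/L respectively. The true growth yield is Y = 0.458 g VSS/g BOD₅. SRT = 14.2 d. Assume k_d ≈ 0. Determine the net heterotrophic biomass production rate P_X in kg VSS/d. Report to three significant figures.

No decay correction is needed, so Y_obs = Y = 0.458.
Mass of BOD₅ removed per day: Q(S₀ − S) = 6190 × 754.2 g/m³ = 4668 kg/d.
Biomass produced: P_X = Y_obs·Q·ΔS = 0.4580 × 4668 ≈ 2138 kg VSS/d.

P_X ≈ 2140 kg VSS/d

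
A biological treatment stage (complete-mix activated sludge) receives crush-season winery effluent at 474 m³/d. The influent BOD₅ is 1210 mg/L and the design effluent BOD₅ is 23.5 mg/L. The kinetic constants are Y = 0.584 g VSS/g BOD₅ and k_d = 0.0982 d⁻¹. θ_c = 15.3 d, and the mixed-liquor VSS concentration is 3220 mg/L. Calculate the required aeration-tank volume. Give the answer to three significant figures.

Rearranging the biomass balance for a CMAS with decay, V = Y·Q·ΔS·θ_c / [X·(1+k_d θ_c)] = 0.584 × 474 × (1210 − 23.5) × 15.3 / [3220 × (1 + 0.0982 × 15.3)] = 5.03×10^6 / 8058 = 623.6 m³.

V ≈ 624 m³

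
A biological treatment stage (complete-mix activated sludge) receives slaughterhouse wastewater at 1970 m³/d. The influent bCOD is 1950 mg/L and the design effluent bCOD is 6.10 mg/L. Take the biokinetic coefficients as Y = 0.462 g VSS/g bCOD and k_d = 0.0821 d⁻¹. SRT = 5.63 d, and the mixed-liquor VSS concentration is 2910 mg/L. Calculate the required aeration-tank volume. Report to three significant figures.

Rearranging the biomass balance for a CMAS with decay, V = Y·Q·ΔS·θ_c / [X·(1+k_d θ_c)] = 0.462 × 1970 × (1950 − 6.10) × 5.63 / [2910 × (1 + 0.0821 × 5.63)] = 9.96×10^6 / 4255 = 2341 m³.

V ≈ 2340 m³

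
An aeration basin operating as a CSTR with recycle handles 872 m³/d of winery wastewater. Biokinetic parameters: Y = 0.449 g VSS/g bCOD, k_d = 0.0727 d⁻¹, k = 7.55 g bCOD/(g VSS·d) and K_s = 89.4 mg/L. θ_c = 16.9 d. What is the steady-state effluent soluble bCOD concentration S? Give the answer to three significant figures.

Effluent substrate depends only on kinetics and SRT: S = K_s(1 + k_d θ_c) / [θ_c(Yk − k_d) − 1] = 89.4 × (1 + 0.0727 × 16.9) / [16.9 × (0.449 × 7.55 − 0.0727) − 1] = 199.2 / 55.06 = 3.618 mg/L.

S ≈ 3.62 mg/L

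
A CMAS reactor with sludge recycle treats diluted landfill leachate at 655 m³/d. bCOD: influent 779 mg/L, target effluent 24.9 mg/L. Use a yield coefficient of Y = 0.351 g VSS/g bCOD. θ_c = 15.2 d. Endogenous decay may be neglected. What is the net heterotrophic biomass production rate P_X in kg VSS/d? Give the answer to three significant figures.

P_X ≈ 173 kg VSS/d

With endogenous decay neglected, the observed yield equals the true yield: Y_obs = Y = 0.351 g VSS/g bCOD.
Q·(S₀ − S) = 655 × (779 − 24.9) × 10⁻³ = 493.9 kg/d removed.
P_X = Y_obs · Q(S₀ − S) = 0.3510 × 493.9 = 173.4 kg VSS/d.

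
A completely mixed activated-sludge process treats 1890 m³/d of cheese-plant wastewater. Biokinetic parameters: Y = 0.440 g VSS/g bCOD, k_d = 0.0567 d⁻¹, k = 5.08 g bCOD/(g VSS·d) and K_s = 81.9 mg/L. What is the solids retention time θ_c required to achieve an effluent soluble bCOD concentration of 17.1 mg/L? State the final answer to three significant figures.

θ_c ≈ 3.04 d

Specific growth rate at S = 17.1 mg/L: μ = YkS/(K_s+S) = 0.440·5.08·17.1/(81.9+17.1) = 0.3861 d⁻¹.
Then 1/θ_c = μ − k_d = 0.3861 − 0.0567 = 0.3294 d⁻¹, giving θ_c = 3.036 d.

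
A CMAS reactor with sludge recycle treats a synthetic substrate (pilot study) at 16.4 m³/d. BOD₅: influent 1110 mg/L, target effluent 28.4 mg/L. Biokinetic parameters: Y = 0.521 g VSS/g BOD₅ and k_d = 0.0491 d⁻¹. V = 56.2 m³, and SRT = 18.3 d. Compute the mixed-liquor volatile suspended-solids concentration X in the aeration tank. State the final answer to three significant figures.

X = Y·Q·ΔS·θ_c / [V·(1 + k_d θ_c)] = 0.521 × 16.4 × (1110 − 28.4) × 18.3 / [56.2 × (1 + 0.0491 × 18.3)] = 1585 mg/L.

X ≈ 1590 mg/L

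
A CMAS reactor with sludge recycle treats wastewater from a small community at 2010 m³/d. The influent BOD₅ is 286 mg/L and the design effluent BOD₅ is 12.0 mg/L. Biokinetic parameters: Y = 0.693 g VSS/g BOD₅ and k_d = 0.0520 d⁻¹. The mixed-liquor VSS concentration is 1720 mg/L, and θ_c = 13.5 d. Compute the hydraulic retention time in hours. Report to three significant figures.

Steady-state biomass mass balance: V·X·(1 + k_d·θ_c) = Y·Q·(S₀ − S)·θ_c, so V = 0.693 × 2010 × (286 − 12.0) × 13.5 / [1720 × (1 + 0.0520 × 13.5)] = 5.15×10^6 / 2927 = 1760 m³.
HRT = V/Q = 1760 m³ / 2010 m³·d⁻¹ = 0.8756 d × 24 = 21.02 h.

τ ≈ 21.0 h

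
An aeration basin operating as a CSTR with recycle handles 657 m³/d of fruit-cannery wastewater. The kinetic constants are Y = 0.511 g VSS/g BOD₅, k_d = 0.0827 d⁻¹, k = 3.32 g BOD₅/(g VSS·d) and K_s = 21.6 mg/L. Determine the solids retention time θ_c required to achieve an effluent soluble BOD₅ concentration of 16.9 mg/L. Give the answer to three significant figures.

θ_c ≈ 1.51 d

From 1/θ_c = Y·k·S/(K_s + S) − k_d: Y·k·S/(K_s+S) = 0.511 × 3.32 × 16.9 / (21.6 + 16.9) = 0.7447 d⁻¹.
1/θ_c = 0.7447 − 0.0827 = 0.6620 d⁻¹, so θ_c = 1.511 d.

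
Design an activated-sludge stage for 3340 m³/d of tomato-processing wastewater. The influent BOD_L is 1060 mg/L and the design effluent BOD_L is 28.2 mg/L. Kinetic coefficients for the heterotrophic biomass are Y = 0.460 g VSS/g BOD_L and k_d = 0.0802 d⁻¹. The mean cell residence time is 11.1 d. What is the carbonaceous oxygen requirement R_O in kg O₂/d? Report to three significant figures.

R_O ≈ 2260 kg O₂/d

Observed yield with endogenous decay: Y_obs = Y / (1 + k_d·θ_c) = 0.460 / (1 + 0.0802 × 11.1) = 0.460 / 1.890 = 0.2434 g VSS/g BOD_L.
ΔS = 1060 − 28.2 = 1032 mg/L, so the substrate removal rate is 3340 × 1032/1000 = 3446 kg BOD_L/d.
Biomass synthesised: P_X = Y_obs × 3446 = 838.7 kg VSS/d.
Carbonaceous O₂ demand = substrate oxidised − cell-mass equivalent = 3446 − 1.42 × 838.7 = 2255 kg O₂/d.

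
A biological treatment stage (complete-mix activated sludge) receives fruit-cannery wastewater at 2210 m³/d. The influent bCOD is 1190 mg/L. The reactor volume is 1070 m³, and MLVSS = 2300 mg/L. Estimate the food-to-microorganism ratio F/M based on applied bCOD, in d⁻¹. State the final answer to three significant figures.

F/M ≈ 1.07 d⁻¹

Food-to-microorganism ratio F/M = Q S₀ / (V X) = 2210 × 1190 / (1070 × 2300) = 1.069 d⁻¹.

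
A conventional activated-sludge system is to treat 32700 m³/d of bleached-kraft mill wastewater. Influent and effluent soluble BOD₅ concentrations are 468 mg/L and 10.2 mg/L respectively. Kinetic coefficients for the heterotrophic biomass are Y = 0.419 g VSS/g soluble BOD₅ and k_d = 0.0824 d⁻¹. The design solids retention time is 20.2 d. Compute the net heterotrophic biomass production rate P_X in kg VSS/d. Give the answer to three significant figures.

Y_obs = Y / (1 + k_d θ_c) = 0.419 / (1 + 0.0824 × 20.2) = 0.419 / 2.664 = 0.1573.
Q·(S₀ − S) = 32700 × (468 − 10.2) × 10⁻³ = 14970 kg/d removed.
Biomass produced: P_X = Y_obs·Q·ΔS = 0.1573 × 14970 ≈ 2354 kg VSS/d.

P_X ≈ 2350 kg VSS/d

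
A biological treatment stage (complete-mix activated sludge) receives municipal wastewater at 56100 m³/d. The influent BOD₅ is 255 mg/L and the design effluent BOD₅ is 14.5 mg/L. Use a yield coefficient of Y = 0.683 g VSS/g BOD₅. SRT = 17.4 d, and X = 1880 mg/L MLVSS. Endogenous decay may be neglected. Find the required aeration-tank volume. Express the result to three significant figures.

V ≈ 85300 m³

With k_d = 0 the design equation reduces to V = Y Q (S₀−S) θ_c / X = 0.683 × 56100 × (255 − 14.5) × 17.4 / 1880 = 85288 m³.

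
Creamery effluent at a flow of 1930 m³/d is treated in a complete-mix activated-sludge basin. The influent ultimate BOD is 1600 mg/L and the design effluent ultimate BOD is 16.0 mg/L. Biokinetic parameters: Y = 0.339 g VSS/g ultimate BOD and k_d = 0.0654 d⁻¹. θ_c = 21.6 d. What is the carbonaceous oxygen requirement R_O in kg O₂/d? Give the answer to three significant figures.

R_O ≈ 2450 kg O₂/d

Y_obs = Y / (1 + k_d θ_c) = 0.339 / (1 + 0.0654 × 21.6) = 0.339 / 2.413 = 0.1405.
ΔS = 1600 − 16.0 = 1584 mg/L, so the substrate removal rate is 1930 × 1584/1000 = 3057 kg ultimate BOD/d.
Net sludge production P_X = 0.1405 × 3057 = 429.6 kg VSS/d.
Carbonaceous O₂ demand = substrate oxidised − cell-mass equivalent = 3057 − 1.42 × 429.6 = 2447 kg O₂/d.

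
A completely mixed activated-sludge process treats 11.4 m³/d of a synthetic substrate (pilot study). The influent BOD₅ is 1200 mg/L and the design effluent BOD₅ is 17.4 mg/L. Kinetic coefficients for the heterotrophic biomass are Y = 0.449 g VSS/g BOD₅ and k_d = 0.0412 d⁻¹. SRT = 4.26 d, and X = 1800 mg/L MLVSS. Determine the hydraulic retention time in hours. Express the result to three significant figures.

τ ≈ 25.7 h

From the SRT design equation V = Y Q (S₀−S) θ_c / [X (1 + k_d θ_c)] = 0.449 × 11.4 × (1200 − 17.4) × 4.26 / [1800 × (1 + 0.0412 × 4.26)] = 2.58×10^4 / 2116 = 12.19 m³.
HRT = V/Q = 12.19 m³ / 11.4 m³·d⁻¹ = 1.069 d × 24 = 25.66 h.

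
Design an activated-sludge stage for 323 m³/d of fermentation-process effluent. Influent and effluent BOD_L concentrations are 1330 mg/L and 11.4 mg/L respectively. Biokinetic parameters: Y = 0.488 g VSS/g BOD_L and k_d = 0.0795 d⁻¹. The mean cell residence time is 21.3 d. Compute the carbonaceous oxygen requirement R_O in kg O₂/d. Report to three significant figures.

The observed yield is Y_obs = Y/(1 + k_d·θ_c) = 0.488 / (1 + 0.0795 × 21.3) = 0.488 / 2.693 = 0.1812 g VSS per g BOD_L removed.
ΔS = 1330 − 11.4 = 1319 mg/L, so the substrate removal rate is 323 × 1319/1000 = 425.9 kg BOD_L/d.
Biomass synthesised: P_X = Y_obs × 425.9 = 77.17 kg VSS/d.
R_O = Q·(S₀ − S) − 1.42·P_X = 425.9 − 1.42 × 77.17 = 316.3 kg O₂/d.

R_O ≈ 316 kg O₂/d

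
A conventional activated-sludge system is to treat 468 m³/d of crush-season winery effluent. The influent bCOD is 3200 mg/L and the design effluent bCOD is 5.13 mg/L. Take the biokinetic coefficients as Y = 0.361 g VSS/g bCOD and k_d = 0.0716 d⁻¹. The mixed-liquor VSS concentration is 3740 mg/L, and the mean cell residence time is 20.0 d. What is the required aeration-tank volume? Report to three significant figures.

Rearranging the biomass balance for a CMAS with decay, V = Y·Q·ΔS·θ_c / [X·(1+k_d θ_c)] = 0.361 × 468 × (3200 − 5.13) × 20.0 / [3740 × (1 + 0.0716 × 20.0)] = 1.08×10^7 / 9096 = 1187 m³.

V ≈ 1190 m³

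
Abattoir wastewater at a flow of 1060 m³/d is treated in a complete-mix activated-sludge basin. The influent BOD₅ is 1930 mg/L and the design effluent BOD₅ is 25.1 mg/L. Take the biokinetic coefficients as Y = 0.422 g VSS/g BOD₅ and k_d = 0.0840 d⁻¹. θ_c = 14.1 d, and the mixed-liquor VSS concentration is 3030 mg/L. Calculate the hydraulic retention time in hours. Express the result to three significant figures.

From the SRT design equation V = Y Q (S₀−S) θ_c / [X (1 + k_d θ_c)] = 0.422 × 1060 × (1930 − 25.1) × 14.1 / [3030 × (1 + 0.0840 × 14.1)] = 1.2×10^7 / 6619 = 1815 m³.
HRT = V/Q = 1815 m³ / 1060 m³·d⁻¹ = 1.712 d × 24 = 41.10 h.

τ ≈ 41.1 h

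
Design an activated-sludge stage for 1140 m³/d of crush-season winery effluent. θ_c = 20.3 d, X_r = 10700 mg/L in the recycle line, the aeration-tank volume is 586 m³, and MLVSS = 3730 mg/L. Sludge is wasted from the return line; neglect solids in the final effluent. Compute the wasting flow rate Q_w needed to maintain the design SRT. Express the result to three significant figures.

Wasting from the return line (neglecting effluent solids): Q_w = V·X / (θ_c·X_r) = 586.0 × 3730 / (20.3 × 10700) = 10.06 m³/d.

Q_w ≈ 10.1 m³/d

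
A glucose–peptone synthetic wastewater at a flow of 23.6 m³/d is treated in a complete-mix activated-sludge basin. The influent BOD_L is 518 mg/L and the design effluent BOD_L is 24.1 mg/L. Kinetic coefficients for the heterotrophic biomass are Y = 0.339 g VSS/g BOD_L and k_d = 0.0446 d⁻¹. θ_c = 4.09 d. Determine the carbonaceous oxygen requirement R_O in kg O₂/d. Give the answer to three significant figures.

Y_obs = Y / (1 + k_d θ_c) = 0.339 / (1 + 0.0446 × 4.09) = 0.339 / 1.182 = 0.2867.
Substrate removed = Q·(S₀ − S) = 23.6 m³/d × (518 − 24.1) g/m³ = 1.17×10^4 g/d = 11.66 kg/d.
P_X = Y_obs·Q·(S₀ − S) = 0.2867 × 11.66 = 3.342 kg VSS/d.
Carbonaceous O₂ demand = substrate oxidised − cell-mass equivalent = 11.66 − 1.42 × 3.342 = 6.911 kg O₂/d.

R_O ≈ 6.91 kg O₂/d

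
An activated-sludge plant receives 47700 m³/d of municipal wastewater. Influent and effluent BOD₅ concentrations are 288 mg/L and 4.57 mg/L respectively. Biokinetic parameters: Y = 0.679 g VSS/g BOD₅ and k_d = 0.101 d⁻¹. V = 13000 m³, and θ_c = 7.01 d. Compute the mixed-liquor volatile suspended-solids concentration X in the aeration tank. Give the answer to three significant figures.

Solving the biomass balance for X: X = Y Q (S₀−S) θ_c / [V (1+k_d θ_c)] = 0.679 × 47700 × (288 − 4.57) × 7.01 / [13000 × (1 + 0.101 × 7.01)] = 2898 mg/L.

X ≈ 2900 mg/L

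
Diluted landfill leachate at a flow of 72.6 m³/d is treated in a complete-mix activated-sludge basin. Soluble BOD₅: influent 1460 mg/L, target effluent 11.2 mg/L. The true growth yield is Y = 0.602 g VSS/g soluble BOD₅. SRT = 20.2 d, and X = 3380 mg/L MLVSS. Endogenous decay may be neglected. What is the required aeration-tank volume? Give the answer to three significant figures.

V ≈ 378 m³

V·X = Y·Q·ΔS·θ_c gives V = 0.602 × 72.6 × (1460 − 11.2) × 20.2 / 3380 = 378.4 m³.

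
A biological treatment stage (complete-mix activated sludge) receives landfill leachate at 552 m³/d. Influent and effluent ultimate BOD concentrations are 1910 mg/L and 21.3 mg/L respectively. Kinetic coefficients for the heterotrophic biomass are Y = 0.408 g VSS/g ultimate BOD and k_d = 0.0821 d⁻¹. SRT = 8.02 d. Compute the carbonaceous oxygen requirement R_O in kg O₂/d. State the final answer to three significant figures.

Observed yield with endogenous decay: Y_obs = Y / (1 + k_d·θ_c) = 0.408 / (1 + 0.0821 × 8.02) = 0.408 / 1.658 = 0.2460 g VSS/g ultimate BOD.
Q·(S₀ − S) = 552 × (1910 − 21.3) × 10⁻³ = 1043 kg/d removed.
Biomass synthesised: P_X = Y_obs × 1043 = 256.5 kg VSS/d.
R_O = Q·ΔS − 1.42 P_X = 1043 − 364.2 = 678.4 kg O₂/d.

R_O ≈ 678 kg O₂/d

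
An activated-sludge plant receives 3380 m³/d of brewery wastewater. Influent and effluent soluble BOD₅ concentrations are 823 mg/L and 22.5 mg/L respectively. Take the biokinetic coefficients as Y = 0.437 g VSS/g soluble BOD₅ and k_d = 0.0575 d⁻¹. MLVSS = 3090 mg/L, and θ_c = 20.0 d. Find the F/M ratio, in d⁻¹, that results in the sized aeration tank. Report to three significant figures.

From the SRT design equation V = Y Q (S₀−S) θ_c / [X (1 + k_d θ_c)] = 0.437 × 3380 × (823 − 22.5) × 20.0 / [3090 × (1 + 0.0575 × 20.0)] = 2.36×10^7 / 6644 = 3560 m³.
F/M = Q·S₀ / (V·X) = 3380 × 823 / (3560 × 3090) = 0.2529 g soluble BOD₅·(g VSS·d)⁻¹.

F/M ≈ 0.253 d⁻¹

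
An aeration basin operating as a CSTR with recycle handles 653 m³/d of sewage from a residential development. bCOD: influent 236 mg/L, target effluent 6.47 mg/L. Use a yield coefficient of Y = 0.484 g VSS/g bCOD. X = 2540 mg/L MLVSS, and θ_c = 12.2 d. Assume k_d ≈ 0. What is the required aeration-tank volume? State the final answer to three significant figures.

V ≈ 348 m³

V·X = Y·Q·ΔS·θ_c gives V = 0.484 × 653 × (236 − 6.47) × 12.2 / 2540 = 348.4 m³.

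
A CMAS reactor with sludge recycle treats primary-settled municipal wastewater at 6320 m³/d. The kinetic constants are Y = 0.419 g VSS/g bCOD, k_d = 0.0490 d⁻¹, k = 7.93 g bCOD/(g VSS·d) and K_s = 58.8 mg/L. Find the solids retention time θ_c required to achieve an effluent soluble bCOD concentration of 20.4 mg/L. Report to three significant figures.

θ_c ≈ 1.24 d

Specific growth rate at S = 20.4 mg/L: μ = YkS/(K_s+S) = 0.419·7.93·20.4/(58.8+20.4) = 0.8558 d⁻¹.
θ_c = 1/(μ − k_d) = 1/(0.8558 − 0.0490) = 1/0.8068 = 1.239 d.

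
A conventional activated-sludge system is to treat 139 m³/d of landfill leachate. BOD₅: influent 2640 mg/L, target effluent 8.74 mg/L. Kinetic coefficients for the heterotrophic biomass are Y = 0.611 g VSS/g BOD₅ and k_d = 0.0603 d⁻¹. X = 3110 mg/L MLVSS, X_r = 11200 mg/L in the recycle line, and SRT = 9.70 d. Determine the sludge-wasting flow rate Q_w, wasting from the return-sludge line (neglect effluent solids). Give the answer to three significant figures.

Steady-state biomass mass balance: V·X·(1 + k_d·θ_c) = Y·Q·(S₀ − S)·θ_c, so V = 0.611 × 139 × (2640 − 8.74) × 9.70 / [3110 × (1 + 0.0603 × 9.70)] = 2.17×10^6 / 4929 = 439.8 m³.
Q_w = (V·X)/(θ_c X_r) = 439.8 × 3110 / (9.70 × 11200) = 12.59 m³/d.

Q_w ≈ 12.6 m³/d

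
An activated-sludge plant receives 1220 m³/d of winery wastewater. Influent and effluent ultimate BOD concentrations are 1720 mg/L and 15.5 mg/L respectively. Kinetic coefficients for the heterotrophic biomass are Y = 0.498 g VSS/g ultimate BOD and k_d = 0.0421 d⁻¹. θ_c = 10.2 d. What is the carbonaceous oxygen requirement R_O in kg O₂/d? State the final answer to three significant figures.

R_O ≈ 1050 kg O₂/d

Observed yield with endogenous decay: Y_obs = Y / (1 + k_d·θ_c) = 0.498 / (1 + 0.0421 × 10.2) = 0.498 / 1.429 = 0.3484 g VSS/g ultimate BOD.
ΔS = 1720 − 15.5 = 1704 mg/L, so the substrate removal rate is 1220 × 1704/1000 = 2079 kg ultimate BOD/d.
Net sludge production P_X = 0.3484 × 2079 = 724.5 kg VSS/d.
R_O = Q·ΔS − 1.42 P_X = 2079 − 1029 = 1051 kg O₂/d.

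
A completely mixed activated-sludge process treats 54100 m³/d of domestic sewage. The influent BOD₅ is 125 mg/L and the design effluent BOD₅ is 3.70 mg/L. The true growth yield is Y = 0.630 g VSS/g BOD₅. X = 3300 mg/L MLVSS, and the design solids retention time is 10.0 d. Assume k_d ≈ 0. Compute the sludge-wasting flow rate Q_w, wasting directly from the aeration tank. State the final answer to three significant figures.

With k_d = 0 the design equation reduces to V = Y Q (S₀−S) θ_c / X = 0.630 × 54100 × (125 − 3.70) × 10.0 / 3300 = 12528 m³.
With mixed-liquor wasting, θ_c = V/Q_w, so Q_w = V/θ_c = 12528/10.0 = 1253 m³/d.

Q_w ≈ 1250 m³/d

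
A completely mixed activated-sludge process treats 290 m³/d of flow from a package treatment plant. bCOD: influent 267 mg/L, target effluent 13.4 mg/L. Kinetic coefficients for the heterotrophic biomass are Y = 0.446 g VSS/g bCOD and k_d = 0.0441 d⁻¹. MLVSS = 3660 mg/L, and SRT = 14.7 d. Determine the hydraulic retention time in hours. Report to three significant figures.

From the SRT design equation V = Y Q (S₀−S) θ_c / [X (1 + k_d θ_c)] = 0.446 × 290 × (267 − 13.4) × 14.7 / [3660 × (1 + 0.0441 × 14.7)] = 4.82×10^5 / 6033 = 79.93 m³.
Hydraulic retention time τ = V/Q = 79.93 / 290 = 0.2756 d = 6.615 h.

τ ≈ 6.61 h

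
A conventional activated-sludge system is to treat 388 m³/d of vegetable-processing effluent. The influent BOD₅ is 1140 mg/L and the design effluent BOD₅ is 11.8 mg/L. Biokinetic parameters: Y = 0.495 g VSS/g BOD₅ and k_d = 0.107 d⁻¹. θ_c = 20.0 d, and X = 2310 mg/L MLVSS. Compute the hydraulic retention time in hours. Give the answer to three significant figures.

Rearranging the biomass balance for a CMAS with decay, V = Y·Q·ΔS·θ_c / [X·(1+k_d θ_c)] = 0.495 × 388 × (1140 − 11.8) × 20.0 / [2310 × (1 + 0.107 × 20.0)] = 4.33×10^6 / 7253 = 597.5 m³.
τ = V/Q = 597.5/388 = 1.540 d, or 36.96 h.

τ ≈ 37.0 h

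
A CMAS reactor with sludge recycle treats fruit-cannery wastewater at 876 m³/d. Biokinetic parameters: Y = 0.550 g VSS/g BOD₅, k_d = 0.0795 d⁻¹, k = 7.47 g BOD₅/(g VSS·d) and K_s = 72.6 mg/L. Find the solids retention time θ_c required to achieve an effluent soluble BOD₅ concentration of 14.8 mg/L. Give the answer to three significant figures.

Specific growth rate at S = 14.8 mg/L: μ = YkS/(K_s+S) = 0.550·7.47·14.8/(72.6+14.8) = 0.6957 d⁻¹.
θ_c = 1/(μ − k_d) = 1/(0.6957 − 0.0795) = 1/0.6162 = 1.623 d.

θ_c ≈ 1.62 d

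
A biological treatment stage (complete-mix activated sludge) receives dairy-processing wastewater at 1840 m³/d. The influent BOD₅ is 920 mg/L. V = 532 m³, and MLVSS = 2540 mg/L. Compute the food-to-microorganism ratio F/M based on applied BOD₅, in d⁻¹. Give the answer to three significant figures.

F/M = Q·S₀ / (V·X) = 1840 × 920 / (532.0 × 2540) = 1.253 g BOD₅·(g VSS·d)⁻¹.

F/M ≈ 1.25 d⁻¹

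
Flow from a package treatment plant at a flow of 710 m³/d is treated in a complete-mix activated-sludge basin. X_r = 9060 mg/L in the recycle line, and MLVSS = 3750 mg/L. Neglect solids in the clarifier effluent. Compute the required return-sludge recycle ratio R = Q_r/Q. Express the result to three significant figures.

R ≈ 0.706

Mass balance around the secondary clarifier (neglecting effluent solids): R = X / (X_r − X) = 3750 / (9060 − 3750) = 0.7062.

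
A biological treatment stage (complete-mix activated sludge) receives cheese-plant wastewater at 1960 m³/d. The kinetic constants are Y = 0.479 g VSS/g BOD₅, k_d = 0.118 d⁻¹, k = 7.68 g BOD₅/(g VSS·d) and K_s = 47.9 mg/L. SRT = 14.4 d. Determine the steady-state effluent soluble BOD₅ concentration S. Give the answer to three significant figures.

From the Monod/SRT balance for a CMAS, S = K_s·(1+k_d θ_c)/[θ_c·(Y k − k_d) − 1] = 47.9 × (1 + 0.118 × 14.4) / [14.4 × (0.479 × 7.68 − 0.118) − 1] = 129.3 / 50.27 = 2.572 mg/L.

S ≈ 2.57 mg/L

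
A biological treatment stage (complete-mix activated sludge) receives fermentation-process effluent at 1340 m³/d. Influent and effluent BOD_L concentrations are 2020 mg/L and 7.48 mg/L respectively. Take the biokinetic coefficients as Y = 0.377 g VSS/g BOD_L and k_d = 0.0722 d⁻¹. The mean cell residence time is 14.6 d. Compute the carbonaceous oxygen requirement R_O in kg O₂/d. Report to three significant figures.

Y_obs = Y / (1 + k_d θ_c) = 0.377 / (1 + 0.0722 × 14.6) = 0.377 / 2.054 = 0.1835.
Substrate removed = Q·(S₀ − S) = 1340 m³/d × (2020 − 7.48) g/m³ = 2.7×10^6 g/d = 2697 kg/d.
Biomass synthesised: P_X = Y_obs × 2697 = 494.9 kg VSS/d.
R_O = Q·ΔS − 1.42 P_X = 2697 − 702.8 = 1994 kg O₂/d.

R_O ≈ 1990 kg O₂/d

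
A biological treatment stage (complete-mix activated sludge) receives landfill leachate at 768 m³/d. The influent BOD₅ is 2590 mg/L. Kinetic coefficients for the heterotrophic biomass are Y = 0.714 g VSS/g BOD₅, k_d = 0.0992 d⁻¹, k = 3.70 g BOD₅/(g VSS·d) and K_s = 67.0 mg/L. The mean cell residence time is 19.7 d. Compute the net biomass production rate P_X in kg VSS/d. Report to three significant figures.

From the Monod/SRT balance for a CMAS, S = K_s·(1+k_d θ_c)/[θ_c·(Y k − k_d) − 1] = 67.0 × (1 + 0.0992 × 19.7) / [19.7 × (0.714 × 3.70 − 0.0992) − 1] = 197.9 / 49.09 = 4.032 mg/L.
The observed yield is Y_obs = Y/(1 + k_d·θ_c) = 0.714 / (1 + 0.0992 × 19.7) = 0.714 / 2.954 = 0.2417 g VSS per g BOD₅ removed.
Substrate removed = Q·(S₀ − S) = 768 m³/d × (2590 − 4.03) g/m³ = 1.99×10^6 g/d = 1986 kg/d.
Net biomass production P_X = Y_obs × Q·(S₀ − S) = 0.2417 × 1986 = 480.0 kg VSS/d.

P_X ≈ 480 kg VSS/d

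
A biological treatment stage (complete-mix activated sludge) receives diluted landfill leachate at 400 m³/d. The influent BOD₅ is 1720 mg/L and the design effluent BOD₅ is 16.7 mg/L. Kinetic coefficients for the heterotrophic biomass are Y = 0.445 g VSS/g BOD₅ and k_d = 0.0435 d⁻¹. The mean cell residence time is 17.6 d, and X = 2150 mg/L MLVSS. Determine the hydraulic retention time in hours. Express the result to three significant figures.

τ ≈ 84.3 h

Steady-state biomass mass balance: V·X·(1 + k_d·θ_c) = Y·Q·(S₀ − S)·θ_c, so V = 0.445 × 400 × (1720 − 16.7) × 17.6 / [2150 × (1 + 0.0435 × 17.6)] = 5.34×10^6 / 3796 = 1406 m³.
Hydraulic retention time τ = V/Q = 1406 / 400 = 3.514 d = 84.34 h.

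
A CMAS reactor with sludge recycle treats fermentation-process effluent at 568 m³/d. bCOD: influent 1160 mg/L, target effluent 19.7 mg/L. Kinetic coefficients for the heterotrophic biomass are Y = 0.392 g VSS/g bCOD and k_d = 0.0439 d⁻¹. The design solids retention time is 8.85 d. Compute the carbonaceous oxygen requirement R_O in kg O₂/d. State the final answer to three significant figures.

Observed yield with endogenous decay: Y_obs = Y / (1 + k_d·θ_c) = 0.392 / (1 + 0.0439 × 8.85) = 0.392 / 1.389 = 0.2823 g VSS/g bCOD.
Substrate removed = Q·(S₀ − S) = 568 m³/d × (1160 − 19.7) g/m³ = 6.48×10^5 g/d = 647.7 kg/d.
Net sludge production P_X = 0.2823 × 647.7 = 182.9 kg VSS/d.
R_O = Q·ΔS − 1.42 P_X = 647.7 − 259.7 = 388.0 kg O₂/d.

R_O ≈ 388 kg O₂/d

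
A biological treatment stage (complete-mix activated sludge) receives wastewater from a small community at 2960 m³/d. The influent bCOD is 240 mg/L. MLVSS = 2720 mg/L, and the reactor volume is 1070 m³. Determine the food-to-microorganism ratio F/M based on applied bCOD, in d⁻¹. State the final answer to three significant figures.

F/M ≈ 0.244 d⁻¹

Food-to-microorganism ratio F/M = Q S₀ / (V X) = 2960 × 240 / (1070 × 2720) = 0.2441 d⁻¹.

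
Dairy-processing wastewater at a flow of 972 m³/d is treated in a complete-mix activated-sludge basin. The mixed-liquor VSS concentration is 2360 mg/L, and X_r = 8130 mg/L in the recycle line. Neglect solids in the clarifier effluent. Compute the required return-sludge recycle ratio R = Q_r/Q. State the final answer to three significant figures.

Mass balance around the secondary clarifier (neglecting effluent solids): R = X / (X_r − X) = 2360 / (8130 − 2360) = 0.4090.

R ≈ 0.409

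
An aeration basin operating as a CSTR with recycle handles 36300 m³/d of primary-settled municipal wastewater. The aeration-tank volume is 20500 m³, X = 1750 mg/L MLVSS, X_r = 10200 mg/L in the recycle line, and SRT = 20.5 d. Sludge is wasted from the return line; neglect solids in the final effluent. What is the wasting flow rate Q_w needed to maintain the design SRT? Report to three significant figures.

Q_w ≈ 172 m³/d

θ_c = V·X/(Q_w·X_r) when wasting from the recycle, so Q_w = V·X/(θ_c·X_r) = 20500 × 1750 / (20.5 × 10200) = 171.6 m³/d.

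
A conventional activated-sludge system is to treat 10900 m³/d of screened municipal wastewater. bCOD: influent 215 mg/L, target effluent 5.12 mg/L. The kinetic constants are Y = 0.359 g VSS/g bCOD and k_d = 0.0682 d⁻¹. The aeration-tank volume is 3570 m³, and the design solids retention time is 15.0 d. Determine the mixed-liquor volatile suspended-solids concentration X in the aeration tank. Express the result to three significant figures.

From V·X·(1 + k_d·θ_c) = Y·Q·(S₀ − S)·θ_c: X = 0.359 × 10900 × (215 − 5.12) × 15.0 / [3570 × (1 + 0.0682 × 15.0)] = 1706 mg/L.

X ≈ 1710 mg/L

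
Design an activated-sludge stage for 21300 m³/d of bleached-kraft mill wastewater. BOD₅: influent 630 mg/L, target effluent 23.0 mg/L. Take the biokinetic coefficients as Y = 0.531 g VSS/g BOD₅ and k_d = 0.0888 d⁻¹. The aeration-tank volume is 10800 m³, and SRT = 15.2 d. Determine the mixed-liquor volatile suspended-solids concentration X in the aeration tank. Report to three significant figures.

Solving the biomass balance for X: X = Y Q (S₀−S) θ_c / [V (1+k_d θ_c)] = 0.531 × 21300 × (630 − 23.0) × 15.2 / [10800 × (1 + 0.0888 × 15.2)] = 4112 mg/L.

X ≈ 4110 mg/L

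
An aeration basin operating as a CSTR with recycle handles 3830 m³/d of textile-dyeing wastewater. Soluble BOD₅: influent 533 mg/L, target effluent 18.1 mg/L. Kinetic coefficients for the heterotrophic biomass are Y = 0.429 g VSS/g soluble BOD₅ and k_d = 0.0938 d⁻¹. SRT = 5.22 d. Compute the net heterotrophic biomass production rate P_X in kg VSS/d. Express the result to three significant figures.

Correct the yield for decay: Y_obs = Y/(1 + k_d θ_c) = 0.429 / (1 + 0.0938 × 5.22) = 0.429 / 1.490 = 0.2880.
Q·(S₀ − S) = 3830 × (533 − 18.1) × 10⁻³ = 1972 kg/d removed.
Net biomass production P_X = Y_obs × Q·(S₀ − S) = 0.2880 × 1972 = 567.9 kg VSS/d.

P_X ≈ 568 kg VSS/d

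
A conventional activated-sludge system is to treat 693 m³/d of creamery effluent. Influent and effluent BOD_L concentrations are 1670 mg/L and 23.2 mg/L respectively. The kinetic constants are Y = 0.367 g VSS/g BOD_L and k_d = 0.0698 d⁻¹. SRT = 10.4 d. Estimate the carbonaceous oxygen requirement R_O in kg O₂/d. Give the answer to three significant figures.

Y_obs = Y / (1 + k_d θ_c) = 0.367 / (1 + 0.0698 × 10.4) = 0.367 / 1.726 = 0.2126.
ΔS = 1670 − 23.2 = 1647 mg/L, so the substrate removal rate is 693 × 1647/1000 = 1141 kg BOD_L/d.
P_X = Y_obs·Q·(S₀ − S) = 0.2126 × 1141 = 242.7 kg VSS/d.
R_O = Q·(S₀ − S) − 1.42·P_X = 1141 − 1.42 × 242.7 = 796.6 kg O₂/d.

R_O ≈ 797 kg O₂/d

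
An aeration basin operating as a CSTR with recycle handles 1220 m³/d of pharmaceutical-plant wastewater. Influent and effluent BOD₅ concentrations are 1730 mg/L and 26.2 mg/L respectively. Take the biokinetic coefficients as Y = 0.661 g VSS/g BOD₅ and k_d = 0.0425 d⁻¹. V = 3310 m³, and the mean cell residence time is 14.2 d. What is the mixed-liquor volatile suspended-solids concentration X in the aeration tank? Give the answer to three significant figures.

Solving the biomass balance for X: X = Y Q (S₀−S) θ_c / [V (1+k_d θ_c)] = 0.661 × 1220 × (1730 − 26.2) × 14.2 / [3310 × (1 + 0.0425 × 14.2)] = 3676 mg/L.

X ≈ 3680 mg/L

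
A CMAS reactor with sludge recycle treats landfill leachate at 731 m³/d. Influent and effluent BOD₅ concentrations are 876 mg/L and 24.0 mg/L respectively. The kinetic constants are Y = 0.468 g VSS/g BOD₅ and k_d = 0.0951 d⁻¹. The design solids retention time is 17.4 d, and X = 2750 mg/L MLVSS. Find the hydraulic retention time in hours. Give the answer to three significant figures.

τ ≈ 22.8 h

Rearranging the biomass balance for a CMAS with decay, V = Y·Q·ΔS·θ_c / [X·(1+k_d θ_c)] = 0.468 × 731 × (876 − 24.0) × 17.4 / [2750 × (1 + 0.0951 × 17.4)] = 5.07×10^6 / 7301 = 694.7 m³.
Hydraulic retention time τ = V/Q = 694.7 / 731 = 0.9503 d = 22.81 h.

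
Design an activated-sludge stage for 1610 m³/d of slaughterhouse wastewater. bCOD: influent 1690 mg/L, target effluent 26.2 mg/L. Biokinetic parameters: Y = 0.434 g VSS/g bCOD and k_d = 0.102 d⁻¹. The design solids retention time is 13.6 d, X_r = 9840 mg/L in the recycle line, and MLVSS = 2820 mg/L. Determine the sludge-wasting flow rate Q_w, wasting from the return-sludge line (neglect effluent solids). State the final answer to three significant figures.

Steady-state biomass mass balance: V·X·(1 + k_d·θ_c) = Y·Q·(S₀ − S)·θ_c, so V = 0.434 × 1610 × (1690 − 26.2) × 13.6 / [2820 × (1 + 0.102 × 13.6)] = 1.58×10^7 / 6732 = 2349 m³.
Q_w = (V·X)/(θ_c X_r) = 2349 × 2820 / (13.6 × 9840) = 49.49 m³/d.

Q_w ≈ 49.5 m³/d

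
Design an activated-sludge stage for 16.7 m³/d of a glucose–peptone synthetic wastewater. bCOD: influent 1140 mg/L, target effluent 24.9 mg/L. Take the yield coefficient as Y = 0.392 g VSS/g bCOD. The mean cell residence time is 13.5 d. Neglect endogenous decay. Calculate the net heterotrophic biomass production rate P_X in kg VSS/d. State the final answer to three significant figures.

No decay correction is needed, so Y_obs = Y = 0.392.
Substrate removed = Q·(S₀ − S) = 16.7 m³/d × (1140 − 24.9) g/m³ = 1.86×10^4 g/d = 18.62 kg/d.
So the net sludge growth is P_X = 0.3920 × 18.62 = 7.300 kg VSS/d.

P_X ≈ 7.30 kg VSS/d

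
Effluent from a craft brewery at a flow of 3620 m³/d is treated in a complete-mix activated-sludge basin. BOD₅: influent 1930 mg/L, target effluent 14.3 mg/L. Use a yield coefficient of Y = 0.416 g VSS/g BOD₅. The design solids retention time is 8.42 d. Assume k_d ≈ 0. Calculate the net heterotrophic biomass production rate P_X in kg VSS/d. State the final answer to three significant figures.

Since k_d ≈ 0, Y_obs = Y = 0.416 g VSS/g BOD₅.
ΔS = 1930 − 14.3 = 1916 mg/L, so the substrate removal rate is 3620 × 1916/1000 = 6935 kg BOD₅/d.
So the net sludge growth is P_X = 0.4160 × 6935 = 2885 kg VSS/d.

P_X ≈ 2880 kg VSS/d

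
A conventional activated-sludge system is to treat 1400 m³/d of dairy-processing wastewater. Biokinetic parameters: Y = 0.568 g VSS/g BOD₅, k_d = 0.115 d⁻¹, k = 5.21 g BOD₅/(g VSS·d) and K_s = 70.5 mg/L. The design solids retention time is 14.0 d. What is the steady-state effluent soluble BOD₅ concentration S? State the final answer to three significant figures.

S ≈ 4.74 mg/L

For a completely mixed reactor with recycle the Lawrence–McCarty relation gives S = K_s·(1 + k_d·θ_c) / [θ_c·(Y·k − k_d) − 1] = 70.5 × (1 + 0.115 × 14.0) / [14.0 × (0.568 × 5.21 − 0.115) − 1] = 184.0 / 38.82 = 4.740 mg/L.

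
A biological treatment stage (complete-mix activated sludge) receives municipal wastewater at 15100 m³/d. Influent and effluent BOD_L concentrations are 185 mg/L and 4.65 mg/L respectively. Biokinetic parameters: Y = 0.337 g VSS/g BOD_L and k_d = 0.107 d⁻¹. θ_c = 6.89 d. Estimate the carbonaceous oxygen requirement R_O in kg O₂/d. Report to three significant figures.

The observed yield is Y_obs = Y/(1 + k_d·θ_c) = 0.337 / (1 + 0.107 × 6.89) = 0.337 / 1.737 = 0.1940 g VSS per g BOD_L removed.
ΔS = 185 − 4.65 = 180.3 mg/L, so the substrate removal rate is 15100 × 180.3/1000 = 2723 kg BOD_L/d.
P_X = Y_obs·Q·(S₀ − S) = 0.1940 × 2723 = 528.3 kg VSS/d.
R_O = Q·(S₀ − S) − 1.42·P_X = 2723 − 1.42 × 528.3 = 1973 kg O₂/d.

R_O ≈ 1970 kg O₂/d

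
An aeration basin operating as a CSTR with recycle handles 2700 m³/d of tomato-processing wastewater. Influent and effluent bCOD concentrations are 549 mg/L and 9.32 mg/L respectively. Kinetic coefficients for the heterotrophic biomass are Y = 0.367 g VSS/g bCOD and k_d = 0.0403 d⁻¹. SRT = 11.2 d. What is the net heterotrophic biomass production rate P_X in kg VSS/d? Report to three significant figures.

Correct the yield for decay: Y_obs = Y/(1 + k_d θ_c) = 0.367 / (1 + 0.0403 × 11.2) = 0.367 / 1.451 = 0.2529.
ΔS = 549 − 9.32 = 539.7 mg/L, so the substrate removal rate is 2700 × 539.7/1000 = 1457 kg bCOD/d.
Biomass produced: P_X = Y_obs·Q·ΔS = 0.2529 × 1457 ≈ 368.5 kg VSS/d.

P_X ≈ 368 kg VSS/d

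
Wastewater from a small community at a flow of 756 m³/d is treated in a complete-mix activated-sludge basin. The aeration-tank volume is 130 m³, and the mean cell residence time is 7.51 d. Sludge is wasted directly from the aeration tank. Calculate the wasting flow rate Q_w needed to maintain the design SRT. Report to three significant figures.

With mixed-liquor wasting, θ_c = V/Q_w, so Q_w = V/θ_c = 130.0/7.51 = 17.31 m³/d.

Q_w ≈ 17.3 m³/d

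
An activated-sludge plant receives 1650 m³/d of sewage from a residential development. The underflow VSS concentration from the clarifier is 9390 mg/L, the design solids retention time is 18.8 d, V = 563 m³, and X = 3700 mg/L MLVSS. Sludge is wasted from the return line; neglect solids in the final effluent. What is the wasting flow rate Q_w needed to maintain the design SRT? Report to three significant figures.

Wasting from the return line (neglecting effluent solids): Q_w = V·X / (θ_c·X_r) = 563.0 × 3700 / (18.8 × 9390) = 11.80 m³/d.

Q_w ≈ 11.8 m³/d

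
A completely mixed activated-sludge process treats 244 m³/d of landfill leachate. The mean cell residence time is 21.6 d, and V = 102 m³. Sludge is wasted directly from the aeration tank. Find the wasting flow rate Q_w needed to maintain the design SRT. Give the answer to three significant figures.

With mixed-liquor wasting, θ_c = V/Q_w, so Q_w = V/θ_c = 102.0/21.6 = 4.722 m³/d.

Q_w ≈ 4.72 m³/d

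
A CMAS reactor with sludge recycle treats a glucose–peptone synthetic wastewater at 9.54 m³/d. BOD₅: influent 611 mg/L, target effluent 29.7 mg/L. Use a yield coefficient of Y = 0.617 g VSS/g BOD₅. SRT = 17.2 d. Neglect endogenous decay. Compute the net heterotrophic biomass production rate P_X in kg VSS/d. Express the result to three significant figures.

No decay correction is needed, so Y_obs = Y = 0.617.
Mass of BOD₅ removed per day: Q(S₀ − S) = 9.54 × 581.3 g/m³ = 5.546 kg/d.
Net biomass production P_X = Y_obs × Q·(S₀ − S) = 0.6170 × 5.546 = 3.422 kg VSS/d.

P_X ≈ 3.42 kg VSS/d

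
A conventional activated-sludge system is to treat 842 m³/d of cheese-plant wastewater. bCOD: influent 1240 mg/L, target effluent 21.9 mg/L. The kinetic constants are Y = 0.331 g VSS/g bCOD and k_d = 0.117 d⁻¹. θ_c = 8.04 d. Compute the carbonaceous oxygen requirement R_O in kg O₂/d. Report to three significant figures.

Y_obs = Y / (1 + k_d θ_c) = 0.331 / (1 + 0.117 × 8.04) = 0.331 / 1.941 = 0.1706.
Q·(S₀ − S) = 842 × (1240 − 21.9) × 10⁻³ = 1026 kg/d removed.
Net sludge production P_X = 0.1706 × 1026 = 174.9 kg VSS/d.
Carbonaceous O₂ demand = substrate oxidised − cell-mass equivalent = 1026 − 1.42 × 174.9 = 777.2 kg O₂/d.

R_O ≈ 777 kg O₂/d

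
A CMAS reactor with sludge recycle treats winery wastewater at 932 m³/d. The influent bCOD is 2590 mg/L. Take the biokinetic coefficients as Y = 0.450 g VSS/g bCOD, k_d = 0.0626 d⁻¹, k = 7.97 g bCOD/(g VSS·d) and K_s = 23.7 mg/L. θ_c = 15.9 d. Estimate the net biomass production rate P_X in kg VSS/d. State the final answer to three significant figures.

For a completely mixed reactor with recycle the Lawrence–McCarty relation gives S = K_s·(1 + k_d·θ_c) / [θ_c·(Y·k − k_d) − 1] = 23.7 × (1 + 0.0626 × 15.9) / [15.9 × (0.450 × 7.97 − 0.0626) − 1] = 47.29 / 55.03 = 0.8593 mg/L.
Observed yield with endogenous decay: Y_obs = Y / (1 + k_d·θ_c) = 0.450 / (1 + 0.0626 × 15.9) = 0.450 / 1.995 = 0.2255 g VSS/g bCOD.
ΔS = 2590 − 0.859 = 2589 mg/L, so the substrate removal rate is 932 × 2589/1000 = 2413 kg bCOD/d.
Biomass produced: P_X = Y_obs·Q·ΔS = 0.2255 × 2413 ≈ 544.2 kg VSS/d.

P_X ≈ 544 kg VSS/d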